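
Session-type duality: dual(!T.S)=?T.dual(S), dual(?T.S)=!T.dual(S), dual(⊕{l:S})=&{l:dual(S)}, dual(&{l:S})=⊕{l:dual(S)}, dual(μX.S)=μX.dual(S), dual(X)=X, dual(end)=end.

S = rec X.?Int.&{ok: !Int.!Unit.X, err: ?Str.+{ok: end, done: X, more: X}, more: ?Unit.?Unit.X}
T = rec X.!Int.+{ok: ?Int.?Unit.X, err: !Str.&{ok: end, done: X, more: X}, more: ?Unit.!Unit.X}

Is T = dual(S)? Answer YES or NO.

rec X | rec X  match (rec unchanged)
  ?Int | !Int  match
    &{ok,err,more} | +{ok,err,more}  match label sets agree
      • ok:
        !Int | ?Int  match
          !Unit | ?Unit  match
            X | X  match
      • err:
        ?Str | !Str  match
          +{ok,done,more} | &{ok,done,more}  match label sets agree
            • ok:
              end | end  match
            • done:
              X | X  match
            • more:
              X | X  match
      • more:
        ?Unit | ?Unit  ✗ same direction on both sides — not dual

NO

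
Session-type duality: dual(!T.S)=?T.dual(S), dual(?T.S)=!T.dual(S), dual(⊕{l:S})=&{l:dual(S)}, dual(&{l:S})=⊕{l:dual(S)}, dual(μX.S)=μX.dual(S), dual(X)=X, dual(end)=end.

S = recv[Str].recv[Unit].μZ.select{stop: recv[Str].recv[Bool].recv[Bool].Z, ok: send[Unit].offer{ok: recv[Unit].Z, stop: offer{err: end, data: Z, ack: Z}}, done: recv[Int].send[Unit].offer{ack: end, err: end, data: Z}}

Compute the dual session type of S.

send[Str].send[Unit].μZ.offer{stop: send[Str].send[Bool].send[Bool].Z, ok: recv[Unit].select{ok: send[Unit].Z, stop: select{err: end, data: Z, ack: Z}}, done: send[Int].recv[Unit].select{ack: end, err: end, data: Z}}

recv[Str] = send[Str]
  recv[Unit] = send[Unit]
    μZ = μZ  (μ self-dual)
      select{stop,ok,done} = offer{stop,ok,done}  (internal→external)
        [stop]
          recv[Str] = send[Str]
            recv[Bool] = send[Bool]
              recv[Bool] = send[Bool]
                Z self-dual
        [ok]
          send[Unit] = recv[Unit]
            offer{ok,stop} = select{ok,stop}  (offer→select)
              [ok]
                recv[Unit] = send[Unit]
                  Z self-dual
              [stop]
                offer{err,data,ack} = select{err,data,ack}  (offer→select)
                  [err]
                    end self-dual
                  [data]
                    Z self-dual
                  [ack]
                    Z self-dual
        [done]
          recv[Int] = send[Int]
            send[Unit] = recv[Unit]
              offer{ack,err,data} = select{ack,err,data}  (offer→select)
                [ack]
                  end self-dual
                [err]
                  end self-dual
                [data]
                  Z self-dual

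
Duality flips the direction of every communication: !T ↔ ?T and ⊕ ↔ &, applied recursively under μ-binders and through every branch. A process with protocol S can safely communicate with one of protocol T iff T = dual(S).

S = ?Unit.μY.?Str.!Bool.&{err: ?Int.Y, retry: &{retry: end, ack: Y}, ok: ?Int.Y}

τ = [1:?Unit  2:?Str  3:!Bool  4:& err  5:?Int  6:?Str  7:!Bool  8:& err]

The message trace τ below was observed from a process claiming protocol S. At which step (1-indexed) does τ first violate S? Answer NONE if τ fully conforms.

@1 ?Unit  match  state: μY.…
@2 ?Str  match  state: !Bool.&{err: ?Int.μY.…, retry: &{retry: end, ack: μY.…}, ok: ?Int.μY.…}
@3 !Bool  match  state: &{err: ?Int.μY.…, retry: &{retry: end, ack: μY.…}, ok: ?Int.μY.…}
@4 & err  match  state: ?Int.μY.…
@5 ?Int  match  state: μY.…
@6 ?Str  match  state: !Bool.&{err: ?Int.μY.…, retry: &{retry: end, ack: μY.…}, ok: ?Int.μY.…}
@7 !Bool  match  state: &{err: ?Int.μY.…, retry: &{retry: end, ack: μY.…}, ok: ?Int.μY.…}
@8 & err  match  state: ?Int.μY.…
τ conforms to S (length 8)

NONE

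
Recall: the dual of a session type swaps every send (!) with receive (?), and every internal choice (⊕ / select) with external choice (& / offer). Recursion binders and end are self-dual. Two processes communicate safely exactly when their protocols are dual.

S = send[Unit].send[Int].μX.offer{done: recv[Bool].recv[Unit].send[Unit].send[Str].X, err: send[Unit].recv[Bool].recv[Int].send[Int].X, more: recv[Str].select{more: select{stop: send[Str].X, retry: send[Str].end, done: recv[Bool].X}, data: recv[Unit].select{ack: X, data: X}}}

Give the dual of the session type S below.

recv[Unit].recv[Int].μX.select{done: send[Bool].send[Unit].recv[Unit].recv[Str].X, err: recv[Unit].send[Bool].send[Int].recv[Int].X, more: send[Str].offer{more: offer{stop: recv[Str].X, retry: recv[Str].end, done: send[Bool].X}, data: send[Unit].offer{ack: X, data: X}}}

send[Unit] = recv[Unit]
  send[Int] = recv[Int]
    μX = μX  (binder kept)
      offer{done,err,more} = select{done,err,more}  (external→internal)
        [done]
          recv[Bool] = send[Bool]
            recv[Unit] = send[Unit]
              send[Unit] = recv[Unit]
                send[Str] = recv[Str]
                  X ↦ X
        [err]
          send[Unit] = recv[Unit]
            recv[Bool] = send[Bool]
              recv[Int] = send[Int]
                send[Int] = recv[Int]
                  X ↦ X
        [more]
          recv[Str] = send[Str]
            select{more,data} = offer{more,data}  (internal→external)
              [more]
                select{stop,retry,done} = offer{stop,retry,done}  (internal→external)
                  [stop]
                    send[Str] = recv[Str]
                      X ↦ X
                  [retry]
                    send[Str] = recv[Str]
                      end ↦ end
                  [done]
                    recv[Bool] = send[Bool]
                      X ↦ X
              [data]
                recv[Unit] = send[Unit]
                  select{ack,data} = offer{ack,data}  (internal→external)
                    [ack]
                      X ↦ X
                    [data]
                      X ↦ X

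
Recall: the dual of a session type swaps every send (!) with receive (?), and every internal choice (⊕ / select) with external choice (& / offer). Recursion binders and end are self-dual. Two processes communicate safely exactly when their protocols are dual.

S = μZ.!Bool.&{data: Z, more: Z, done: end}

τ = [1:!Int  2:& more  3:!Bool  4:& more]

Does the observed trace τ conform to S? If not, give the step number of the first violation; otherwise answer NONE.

[1] got !Int, protocol expects !Bool  ✗

1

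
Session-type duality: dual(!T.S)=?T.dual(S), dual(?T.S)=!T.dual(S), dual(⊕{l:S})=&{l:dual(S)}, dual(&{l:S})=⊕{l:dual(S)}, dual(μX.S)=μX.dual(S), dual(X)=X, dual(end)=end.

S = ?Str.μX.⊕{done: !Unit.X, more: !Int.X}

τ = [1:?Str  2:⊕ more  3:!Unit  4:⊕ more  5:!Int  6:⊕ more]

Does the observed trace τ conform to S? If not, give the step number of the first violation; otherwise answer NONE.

3

[1] ?Str  ok  now at μX.…
[2] ⊕ more  ok  now at !Int.μX.…
[3] got !Unit, protocol expects !Int  ✗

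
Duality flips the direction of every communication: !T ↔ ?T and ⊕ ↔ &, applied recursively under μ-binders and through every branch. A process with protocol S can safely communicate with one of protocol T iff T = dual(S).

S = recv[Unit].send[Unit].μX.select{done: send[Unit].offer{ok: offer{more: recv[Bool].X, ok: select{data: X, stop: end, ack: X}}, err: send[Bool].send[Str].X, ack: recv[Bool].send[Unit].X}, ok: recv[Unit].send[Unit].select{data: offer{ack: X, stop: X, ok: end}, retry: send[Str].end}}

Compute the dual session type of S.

recv[Unit] ↦ send[Unit]
  send[Unit] ↦ recv[Unit]
    μX ↦ μX  (μ self-dual)
      select{done,ok} ↦ offer{done,ok}  (select→offer)
        case done:
          send[Unit] ↦ recv[Unit]
            offer{ok,err,ack} ↦ select{ok,err,ack}  (&→⊕)
              case ok:
                offer{more,ok} ↦ select{more,ok}  (&→⊕)
                  case more:
                    recv[Bool] ↦ send[Bool]
                      dual(X) = X
                  case ok:
                    select{data,stop,ack} ↦ offer{data,stop,ack}  (select→offer)
                      case data:
                        dual(X) = X
                      case stop:
                        dual(end) = end
                      case ack:
                        dual(X) = X
              case err:
                send[Bool] ↦ recv[Bool]
                  send[Str] ↦ recv[Str]
                    dual(X) = X
              case ack:
                recv[Bool] ↦ send[Bool]
                  send[Unit] ↦ recv[Unit]
                    dual(X) = X
        case ok:
          recv[Unit] ↦ send[Unit]
            send[Unit] ↦ recv[Unit]
              select{data,retry} ↦ offer{data,retry}  (select→offer)
                case data:
                  offer{ack,stop,ok} ↦ select{ack,stop,ok}  (&→⊕)
                    case ack:
                      dual(X) = X
                    case stop:
                      dual(X) = X
                    case ok:
                      dual(end) = end
                case retry:
                  send[Str] ↦ recv[Str]
                    dual(end) = end

send[Unit].recv[Unit].μX.offer{done: recv[Unit].select{ok: select{more: send[Bool].X, ok: offer{data: X, stop: end, ack: X}}, err: recv[Bool].recv[Str].X, ack: send[Bool].recv[Unit].X}, ok: send[Unit].recv[Unit].offer{data: select{ack: X, stop: X, ok: end}, retry: recv[Str].end}}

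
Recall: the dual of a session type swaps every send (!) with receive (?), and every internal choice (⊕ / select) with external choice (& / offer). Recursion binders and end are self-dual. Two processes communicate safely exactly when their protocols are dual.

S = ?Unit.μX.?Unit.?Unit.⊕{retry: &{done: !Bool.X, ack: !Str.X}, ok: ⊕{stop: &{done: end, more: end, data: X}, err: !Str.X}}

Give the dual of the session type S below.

!Unit.μX.!Unit.!Unit.&{retry: ⊕{done: ?Bool.X, ack: ?Str.X}, ok: &{stop: ⊕{done: end, more: end, data: X}, err: ?Str.X}}

?Unit = !Unit
  μX = μX  (binder kept)
    ?Unit = !Unit
      ?Unit = !Unit
        ⊕{retry,ok} = &{retry,ok}  (internal→external)
          case retry:
            &{done,ack} = ⊕{done,ack}  (offer→select)
              case done:
                !Bool = ?Bool
                  dual(X) = X
              case ack:
                !Str = ?Str
                  dual(X) = X
          case ok:
            ⊕{stop,err} = &{stop,err}  (internal→external)
              case stop:
                &{done,more,data} = ⊕{done,more,data}  (offer→select)
                  case done:
                    dual(end) = end
                  case more:
                    dual(end) = end
                  case data:
                    dual(X) = X
              case err:
                !Str = ?Str
                  dual(X) = X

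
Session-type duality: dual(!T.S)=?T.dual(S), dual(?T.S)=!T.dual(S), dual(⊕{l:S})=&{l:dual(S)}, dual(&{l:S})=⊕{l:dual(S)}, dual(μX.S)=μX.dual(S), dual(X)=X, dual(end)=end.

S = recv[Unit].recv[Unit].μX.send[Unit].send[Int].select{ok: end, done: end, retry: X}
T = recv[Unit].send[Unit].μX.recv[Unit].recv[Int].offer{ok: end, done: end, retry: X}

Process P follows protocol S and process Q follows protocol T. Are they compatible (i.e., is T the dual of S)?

NO

recv[Unit] vs recv[Unit]  ✗ same direction on both sides — not dual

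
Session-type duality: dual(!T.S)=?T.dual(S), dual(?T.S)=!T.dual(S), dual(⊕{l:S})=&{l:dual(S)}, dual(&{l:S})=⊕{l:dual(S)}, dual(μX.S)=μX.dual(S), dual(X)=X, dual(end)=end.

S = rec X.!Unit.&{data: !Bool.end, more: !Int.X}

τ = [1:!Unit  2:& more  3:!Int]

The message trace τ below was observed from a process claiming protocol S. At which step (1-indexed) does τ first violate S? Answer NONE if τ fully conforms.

NONE

step 1: !Unit  ok  cont: &{data: !Bool.end, more: !Int.rec X.…}
step 2: & more  ok  cont: !Int.rec X.…
step 3: !Int  ok  cont: rec X.…
trace exhausted — no violation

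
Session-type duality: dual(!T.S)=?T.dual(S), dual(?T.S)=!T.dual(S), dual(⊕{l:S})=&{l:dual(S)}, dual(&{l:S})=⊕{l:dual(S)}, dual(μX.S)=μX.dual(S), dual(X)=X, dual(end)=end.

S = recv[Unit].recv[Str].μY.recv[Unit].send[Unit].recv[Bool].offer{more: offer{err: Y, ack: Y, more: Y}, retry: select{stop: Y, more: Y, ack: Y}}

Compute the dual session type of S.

recv[Unit] → send[Unit]
  recv[Str] → send[Str]
    μY → μY  (binder kept)
      recv[Unit] → send[Unit]
        send[Unit] → recv[Unit]
          recv[Bool] → send[Bool]
            offer{more,retry} → select{more,retry}  (&→⊕)
              case more:
                offer{err,ack,more} → select{err,ack,more}  (&→⊕)
                  case err:
                    Y ↦ Y
                  case ack:
                    Y ↦ Y
                  case more:
                    Y ↦ Y
              case retry:
                select{stop,more,ack} → offer{stop,more,ack}  (select→offer)
                  case stop:
                    Y ↦ Y
                  case more:
                    Y ↦ Y
                  case ack:
                    Y ↦ Y

send[Unit].send[Str].μY.send[Unit].recv[Unit].send[Bool].select{more: select{err: Y, ack: Y, more: Y}, retry: offer{stop: Y, more: Y, ack: Y}}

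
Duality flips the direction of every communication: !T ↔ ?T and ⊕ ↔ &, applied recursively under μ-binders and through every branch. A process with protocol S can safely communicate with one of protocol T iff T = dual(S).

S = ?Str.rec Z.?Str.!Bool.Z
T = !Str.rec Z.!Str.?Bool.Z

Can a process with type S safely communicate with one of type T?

?Str vs !Str  ✓
  rec Z vs rec Z  ✓ (rec unchanged)
    ?Str vs !Str  ✓
      !Bool vs ?Bool  ✓
        Z vs Z  ✓

YES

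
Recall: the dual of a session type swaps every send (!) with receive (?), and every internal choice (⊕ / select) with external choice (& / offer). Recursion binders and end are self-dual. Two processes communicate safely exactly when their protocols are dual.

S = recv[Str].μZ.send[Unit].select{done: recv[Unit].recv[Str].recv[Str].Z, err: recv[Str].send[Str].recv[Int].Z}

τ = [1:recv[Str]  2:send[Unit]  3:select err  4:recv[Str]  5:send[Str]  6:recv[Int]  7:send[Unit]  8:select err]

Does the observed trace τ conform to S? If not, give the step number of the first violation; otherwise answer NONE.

[1] recv[Str]  match  now at μZ.…
[2] send[Unit]  match  now at select{done: recv[Unit].recv[Str].recv[Str].μZ.…, err: recv[Str].send[Str].recv[Int].μZ.…}
[3] select err  match  now at recv[Str].send[Str].recv[Int].μZ.…
[4] recv[Str]  match  now at send[Str].recv[Int].μZ.…
[5] send[Str]  match  now at recv[Int].μZ.…
[6] recv[Int]  match  now at μZ.…
[7] send[Unit]  match  now at select{done: recv[Unit].recv[Str].recv[Str].μZ.…, err: recv[Str].send[Str].recv[Int].μZ.…}
[8] select err  match  now at recv[Str].send[Str].recv[Int].μZ.…
all 8 steps conform

NONE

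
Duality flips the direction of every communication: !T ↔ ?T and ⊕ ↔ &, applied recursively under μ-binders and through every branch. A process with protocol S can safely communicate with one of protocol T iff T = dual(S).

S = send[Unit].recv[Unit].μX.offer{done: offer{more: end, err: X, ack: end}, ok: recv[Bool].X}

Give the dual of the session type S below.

send[Unit] ↦ recv[Unit]
  recv[Unit] ↦ send[Unit]
    μX ↦ μX  (binder kept)
      offer{done,ok} ↦ select{done,ok}  (external→internal)
        [done]
          offer{more,err,ack} ↦ select{more,err,ack}  (external→internal)
            [more]
              end ↦ end
            [err]
              X ↦ X
            [ack]
              end ↦ end
        [ok]
          recv[Bool] ↦ send[Bool]
            X ↦ X

recv[Unit].send[Unit].μX.select{done: select{more: end, err: X, ack: end}, ok: send[Bool].X}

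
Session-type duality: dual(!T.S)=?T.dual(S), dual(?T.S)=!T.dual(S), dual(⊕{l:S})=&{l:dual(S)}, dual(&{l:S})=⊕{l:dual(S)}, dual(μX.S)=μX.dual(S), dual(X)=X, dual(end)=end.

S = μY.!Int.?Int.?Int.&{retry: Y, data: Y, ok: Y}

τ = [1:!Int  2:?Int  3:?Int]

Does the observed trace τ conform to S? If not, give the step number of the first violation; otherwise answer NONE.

NONE

@1 !Int  ok  cont: ?Int.?Int.&{retry: μY.…, data: μY.…, ok: μY.…}
@2 ?Int  ok  cont: ?Int.&{retry: μY.…, data: μY.…, ok: μY.…}
@3 ?Int  ok  cont: &{retry: μY.…, data: μY.…, ok: μY.…}
τ conforms to S (length 3)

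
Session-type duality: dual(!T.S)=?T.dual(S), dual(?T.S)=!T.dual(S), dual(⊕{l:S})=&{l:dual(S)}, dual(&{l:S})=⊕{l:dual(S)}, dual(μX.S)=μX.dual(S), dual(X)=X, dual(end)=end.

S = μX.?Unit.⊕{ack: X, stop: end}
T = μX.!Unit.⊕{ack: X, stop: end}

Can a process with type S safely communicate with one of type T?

NO

μX ‖ μX  ok (binder kept)
  ?Unit ‖ !Unit  ok
    ⊕{ack,stop} ‖ ⊕{ack,stop}  ✗ choice polarity not flipped — not dual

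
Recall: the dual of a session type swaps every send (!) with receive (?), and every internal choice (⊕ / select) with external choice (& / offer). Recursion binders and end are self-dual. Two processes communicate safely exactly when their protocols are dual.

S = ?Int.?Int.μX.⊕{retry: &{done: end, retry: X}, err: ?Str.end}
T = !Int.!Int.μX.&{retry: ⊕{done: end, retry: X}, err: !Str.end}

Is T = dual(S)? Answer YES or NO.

?Int ‖ !Int  ok
  ?Int ‖ !Int  ok
    μX ‖ μX  ok (rec unchanged)
      ⊕{retry,err} ‖ &{retry,err}  ok same labels
        [retry]
          &{done,retry} ‖ ⊕{done,retry}  ok same labels
            [done]
              end ‖ end  ok
            [retry]
              X ‖ X  ok
        [err]
          ?Str ‖ !Str  ok
            end ‖ end  ok

YES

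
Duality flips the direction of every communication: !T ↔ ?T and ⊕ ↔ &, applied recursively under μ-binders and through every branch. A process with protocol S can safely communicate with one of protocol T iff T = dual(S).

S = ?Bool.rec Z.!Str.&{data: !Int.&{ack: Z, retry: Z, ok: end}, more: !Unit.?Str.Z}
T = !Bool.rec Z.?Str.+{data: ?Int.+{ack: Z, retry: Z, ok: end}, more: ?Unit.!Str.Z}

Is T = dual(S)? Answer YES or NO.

YES

?Bool vs !Bool  ✓
  rec Z vs rec Z  ✓ (rec unchanged)
    !Str vs ?Str  ✓
      &{data,more} vs +{data,more}  ✓ label sets agree
        • data:
          !Int vs ?Int  ✓
            &{ack,retry,ok} vs +{ack,retry,ok}  ✓ label sets agree
              • ack:
                Z vs Z  ✓
              • retry:
                Z vs Z  ✓
              • ok:
                end vs end  ✓
        • more:
          !Unit vs ?Unit  ✓
            ?Str vs !Str  ✓
              Z vs Z  ✓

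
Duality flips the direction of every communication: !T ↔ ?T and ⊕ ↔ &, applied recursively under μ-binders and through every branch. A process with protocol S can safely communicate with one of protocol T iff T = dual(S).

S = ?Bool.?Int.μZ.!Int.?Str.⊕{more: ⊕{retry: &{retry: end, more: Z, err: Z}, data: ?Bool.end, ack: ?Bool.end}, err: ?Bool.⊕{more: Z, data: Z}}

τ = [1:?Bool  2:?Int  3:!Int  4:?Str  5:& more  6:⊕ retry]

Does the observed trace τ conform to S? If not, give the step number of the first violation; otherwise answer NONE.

[1] ?Bool  ✓  residual = ?Int.μZ.…
[2] ?Int  ✓  residual = μZ.…
[3] !Int  ✓  residual = ?Str.⊕{more: ⊕{retry: &{retry: end, more: μZ.…, err: μZ.…}, data: ?Bool.end, ack: ?Bool.end}, err: ?Bool.⊕{more: μZ.…, data: μZ.…}}
[4] ?Str  ✓  residual = ⊕{more: ⊕{retry: &{retry: end, more: μZ.…, err: μZ.…}, data: ?Bool.end, ack: ?Bool.end}, err: ?Bool.⊕{more: μZ.…, data: μZ.…}}
[5] got & more, protocol expects ⊕ more or ⊕ err  ✗

5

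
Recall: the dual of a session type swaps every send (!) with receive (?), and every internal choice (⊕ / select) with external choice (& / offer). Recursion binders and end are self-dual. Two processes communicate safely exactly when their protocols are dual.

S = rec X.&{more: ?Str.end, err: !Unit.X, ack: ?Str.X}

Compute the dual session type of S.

rec X.+{more: !Str.end, err: ?Unit.X, ack: !Str.X}

rec X → rec X  (μ self-dual)
  &{more,err,ack} → +{more,err,ack}  (offer→select)
    • more:
      ?Str → !Str
        end self-dual
    • err:
      !Unit → ?Unit
        X self-dual
    • ack:
      ?Str → !Str
        X self-dual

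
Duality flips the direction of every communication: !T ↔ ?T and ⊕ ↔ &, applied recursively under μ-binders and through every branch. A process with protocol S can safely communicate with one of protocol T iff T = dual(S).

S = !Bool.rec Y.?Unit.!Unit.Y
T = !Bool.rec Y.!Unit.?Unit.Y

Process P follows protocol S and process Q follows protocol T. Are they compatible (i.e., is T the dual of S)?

!Bool | !Bool  ✗ same direction on both sides — not dual

NO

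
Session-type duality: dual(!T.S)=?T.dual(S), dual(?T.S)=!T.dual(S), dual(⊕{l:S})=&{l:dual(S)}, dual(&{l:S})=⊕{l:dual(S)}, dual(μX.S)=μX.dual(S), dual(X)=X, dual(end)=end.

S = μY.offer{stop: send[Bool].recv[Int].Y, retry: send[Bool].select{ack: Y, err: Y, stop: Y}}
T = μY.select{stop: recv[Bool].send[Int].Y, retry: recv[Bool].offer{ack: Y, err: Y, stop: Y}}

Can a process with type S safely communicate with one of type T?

μY vs μY  match (rec unchanged)
  offer{stop,retry} vs select{stop,retry}  match labels match
    [stop]
      send[Bool] vs recv[Bool]  match
        recv[Int] vs send[Int]  match
          Y vs Y  match
    [retry]
      send[Bool] vs recv[Bool]  match
        select{ack,err,stop} vs offer{ack,err,stop}  match labels match
          [ack]
            Y vs Y  match
          [err]
            Y vs Y  match
          [stop]
            Y vs Y  match

YES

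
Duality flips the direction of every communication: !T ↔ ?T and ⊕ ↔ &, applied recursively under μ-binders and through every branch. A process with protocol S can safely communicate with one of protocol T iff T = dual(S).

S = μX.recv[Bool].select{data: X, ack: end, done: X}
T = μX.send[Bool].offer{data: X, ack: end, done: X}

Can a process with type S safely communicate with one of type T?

μX | μX  ✓ (binder kept)
  recv[Bool] | send[Bool]  ✓
    select{data,ack,done} | offer{data,ack,done}  ✓ label sets agree
      case data:
        X | X  ✓
      case ack:
        end | end  ✓
      case done:
        X | X  ✓

YES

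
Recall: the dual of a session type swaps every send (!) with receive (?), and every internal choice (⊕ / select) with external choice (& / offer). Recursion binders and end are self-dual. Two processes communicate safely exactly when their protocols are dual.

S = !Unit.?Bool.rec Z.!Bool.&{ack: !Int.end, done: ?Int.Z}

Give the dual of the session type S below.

?Unit.!Bool.rec Z.?Bool.+{ack: ?Int.end, done: !Int.Z}

!Unit → ?Unit
  ?Bool → !Bool
    rec Z → rec Z  (μ self-dual)
      !Bool → ?Bool
        &{ack,done} → +{ack,done}  (&→⊕)
          case ack:
            !Int → ?Int
              end self-dual
          case done:
            ?Int → !Int
              Z self-dual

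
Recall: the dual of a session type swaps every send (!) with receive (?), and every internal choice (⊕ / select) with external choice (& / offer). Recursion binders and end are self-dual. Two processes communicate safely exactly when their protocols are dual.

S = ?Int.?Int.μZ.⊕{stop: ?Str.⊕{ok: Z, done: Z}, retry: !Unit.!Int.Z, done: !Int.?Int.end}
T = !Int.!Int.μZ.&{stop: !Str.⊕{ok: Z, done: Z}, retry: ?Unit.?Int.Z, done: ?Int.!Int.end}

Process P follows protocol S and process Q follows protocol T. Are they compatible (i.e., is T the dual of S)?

?Int ‖ !Int  ✓
  ?Int ‖ !Int  ✓
    μZ ‖ μZ  ✓ (binder kept)
      ⊕{stop,retry,done} ‖ &{stop,retry,done}  ✓ labels match
        [stop]
          ?Str ‖ !Str  ✓
            ⊕{ok,done} ‖ ⊕{ok,done}  ✗ choice polarity not flipped — not dual

NO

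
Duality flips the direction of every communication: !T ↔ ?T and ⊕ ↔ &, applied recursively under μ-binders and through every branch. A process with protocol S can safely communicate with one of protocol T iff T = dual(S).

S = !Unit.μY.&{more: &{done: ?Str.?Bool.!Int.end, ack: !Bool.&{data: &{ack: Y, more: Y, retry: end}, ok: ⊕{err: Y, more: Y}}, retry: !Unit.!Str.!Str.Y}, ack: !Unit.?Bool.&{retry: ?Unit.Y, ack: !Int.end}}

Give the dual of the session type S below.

?Unit.μY.⊕{more: ⊕{done: !Str.!Bool.?Int.end, ack: ?Bool.⊕{data: ⊕{ack: Y, more: Y, retry: end}, ok: &{err: Y, more: Y}}, retry: ?Unit.?Str.?Str.Y}, ack: ?Unit.!Bool.⊕{retry: !Unit.Y, ack: ?Int.end}}

!Unit → ?Unit
  μY → μY  (μ self-dual)
    &{more,ack} → ⊕{more,ack}  (offer→select)
      case more:
        &{done,ack,retry} → ⊕{done,ack,retry}  (offer→select)
          case done:
            ?Str → !Str
              ?Bool → !Bool
                !Int → ?Int
                  end ↦ end
          case ack:
            !Bool → ?Bool
              &{data,ok} → ⊕{data,ok}  (offer→select)
                case data:
                  &{ack,more,retry} → ⊕{ack,more,retry}  (offer→select)
                    case ack:
                      Y ↦ Y
                    case more:
                      Y ↦ Y
                    case retry:
                      end ↦ end
                case ok:
                  ⊕{err,more} → &{err,more}  (⊕→&)
                    case err:
                      Y ↦ Y
                    case more:
                      Y ↦ Y
          case retry:
            !Unit → ?Unit
              !Str → ?Str
                !Str → ?Str
                  Y ↦ Y
      case ack:
        !Unit → ?Unit
          ?Bool → !Bool
            &{retry,ack} → ⊕{retry,ack}  (offer→select)
              case retry:
                ?Unit → !Unit
                  Y ↦ Y
              case ack:
                !Int → ?Int
                  end ↦ end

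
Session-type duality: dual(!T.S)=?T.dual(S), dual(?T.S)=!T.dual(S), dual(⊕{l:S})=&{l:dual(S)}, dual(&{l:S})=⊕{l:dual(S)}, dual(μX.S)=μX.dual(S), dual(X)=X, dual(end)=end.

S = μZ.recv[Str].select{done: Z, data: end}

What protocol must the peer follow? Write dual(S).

μZ = μZ  (rec unchanged)
  recv[Str] = send[Str]
    select{done,data} = offer{done,data}  (select→offer)
      case done:
        dual(Z) = Z
      case data:
        dual(end) = end

μZ.send[Str].offer{done: Z, data: end}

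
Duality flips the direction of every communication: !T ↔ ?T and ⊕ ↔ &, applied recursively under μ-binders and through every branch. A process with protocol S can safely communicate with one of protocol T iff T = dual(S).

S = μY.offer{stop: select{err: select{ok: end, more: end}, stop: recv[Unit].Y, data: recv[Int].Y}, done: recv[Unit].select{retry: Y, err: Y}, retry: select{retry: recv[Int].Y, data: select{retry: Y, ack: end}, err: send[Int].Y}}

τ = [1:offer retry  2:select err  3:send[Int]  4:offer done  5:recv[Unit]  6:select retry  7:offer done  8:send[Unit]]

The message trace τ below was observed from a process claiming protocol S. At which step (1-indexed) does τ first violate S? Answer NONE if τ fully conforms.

8

[1] offer retry  ✓  now at select{retry: recv[Int].μY.…, data: select{retry: μY.…, ack: end}, err: send[Int].μY.…}
[2] select err  ✓  now at send[Int].μY.…
[3] send[Int]  ✓  now at μY.…
[4] offer done  ✓  now at recv[Unit].select{retry: μY.…, err: μY.…}
[5] recv[Unit]  ✓  now at select{retry: μY.…, err: μY.…}
[6] select retry  ✓  now at μY.…
[7] offer done  ✓  now at recv[Unit].select{retry: μY.…, err: μY.…}
[8] got send[Unit], protocol expects recv[Unit]  ✗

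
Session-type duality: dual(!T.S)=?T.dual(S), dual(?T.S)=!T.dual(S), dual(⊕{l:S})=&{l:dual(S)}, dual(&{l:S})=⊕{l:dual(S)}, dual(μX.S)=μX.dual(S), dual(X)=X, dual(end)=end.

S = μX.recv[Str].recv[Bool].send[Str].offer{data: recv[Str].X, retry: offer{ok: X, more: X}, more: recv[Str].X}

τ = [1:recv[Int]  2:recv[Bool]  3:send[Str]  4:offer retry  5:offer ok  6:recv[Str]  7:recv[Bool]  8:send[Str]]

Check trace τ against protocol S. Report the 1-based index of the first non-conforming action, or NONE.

[1] got recv[Int], protocol expects recv[Str]  ✗

1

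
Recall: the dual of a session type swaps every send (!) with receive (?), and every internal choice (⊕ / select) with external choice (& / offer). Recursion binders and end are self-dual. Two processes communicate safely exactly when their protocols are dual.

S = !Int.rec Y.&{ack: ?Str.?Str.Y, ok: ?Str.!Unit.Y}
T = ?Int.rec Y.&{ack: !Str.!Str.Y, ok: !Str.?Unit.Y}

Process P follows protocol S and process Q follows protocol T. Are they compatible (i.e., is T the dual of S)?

!Int vs ?Int  ok
  rec Y vs rec Y  ok (binder kept)
    &{ack,ok} vs &{ack,ok}  ✗ choice polarity not flipped — not dual

NO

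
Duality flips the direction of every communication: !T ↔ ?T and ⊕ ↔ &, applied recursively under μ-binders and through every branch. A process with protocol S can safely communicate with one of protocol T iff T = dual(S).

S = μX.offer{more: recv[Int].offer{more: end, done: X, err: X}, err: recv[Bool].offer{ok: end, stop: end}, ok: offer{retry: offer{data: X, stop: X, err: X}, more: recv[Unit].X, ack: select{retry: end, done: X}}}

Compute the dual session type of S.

μX = μX  (binder kept)
  offer{more,err,ok} = select{more,err,ok}  (offer→select)
    • more:
      recv[Int] = send[Int]
        offer{more,done,err} = select{more,done,err}  (offer→select)
          • more:
            end self-dual
          • done:
            X self-dual
          • err:
            X self-dual
    • err:
      recv[Bool] = send[Bool]
        offer{ok,stop} = select{ok,stop}  (offer→select)
          • ok:
            end self-dual
          • stop:
            end self-dual
    • ok:
      offer{retry,more,ack} = select{retry,more,ack}  (offer→select)
        • retry:
          offer{data,stop,err} = select{data,stop,err}  (offer→select)
            • data:
              X self-dual
            • stop:
              X self-dual
            • err:
              X self-dual
        • more:
          recv[Unit] = send[Unit]
            X self-dual
        • ack:
          select{retry,done} = offer{retry,done}  (⊕→&)
            • retry:
              end self-dual
            • done:
              X self-dual

μX.select{more: send[Int].select{more: end, done: X, err: X}, err: send[Bool].select{ok: end, stop: end}, ok: select{retry: select{data: X, stop: X, err: X}, more: send[Unit].X, ack: offer{retry: end, done: X}}}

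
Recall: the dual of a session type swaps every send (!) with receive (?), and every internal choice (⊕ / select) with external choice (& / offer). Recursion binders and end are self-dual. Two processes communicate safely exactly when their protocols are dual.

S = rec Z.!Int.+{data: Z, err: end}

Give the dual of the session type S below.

rec Z → rec Z  (rec unchanged)
  !Int → ?Int
    +{data,err} → &{data,err}  (internal→external)
      • data:
        Z self-dual
      • err:
        end self-dual

rec Z.?Int.&{data: Z, err: end}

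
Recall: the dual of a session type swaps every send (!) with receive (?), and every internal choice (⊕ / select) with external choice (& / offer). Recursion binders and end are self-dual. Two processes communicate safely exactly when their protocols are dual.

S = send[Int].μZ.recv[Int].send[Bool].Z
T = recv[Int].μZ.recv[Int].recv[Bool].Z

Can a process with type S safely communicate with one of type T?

send[Int] | recv[Int]  match
  μZ | μZ  match (binder kept)
    recv[Int] | recv[Int]  ✗ same direction on both sides — not dual

NO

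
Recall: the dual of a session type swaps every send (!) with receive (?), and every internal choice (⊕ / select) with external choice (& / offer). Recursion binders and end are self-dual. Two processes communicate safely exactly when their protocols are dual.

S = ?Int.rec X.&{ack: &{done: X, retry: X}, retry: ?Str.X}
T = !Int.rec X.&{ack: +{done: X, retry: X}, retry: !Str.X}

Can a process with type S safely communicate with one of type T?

NO

?Int | !Int  ok
  rec X | rec X  ok (μ self-dual)
    &{ack,retry} | &{ack,retry}  ✗ choice polarity not flipped — not dual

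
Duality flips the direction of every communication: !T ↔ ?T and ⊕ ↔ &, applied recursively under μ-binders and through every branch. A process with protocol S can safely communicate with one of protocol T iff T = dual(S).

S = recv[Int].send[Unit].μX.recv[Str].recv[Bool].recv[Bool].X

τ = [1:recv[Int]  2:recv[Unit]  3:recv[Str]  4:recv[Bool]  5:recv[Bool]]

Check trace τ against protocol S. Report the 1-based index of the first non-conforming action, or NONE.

2

step 1: recv[Int]  match  residual = send[Unit].μX.…
step 2: got recv[Unit], protocol expects send[Unit]  ✗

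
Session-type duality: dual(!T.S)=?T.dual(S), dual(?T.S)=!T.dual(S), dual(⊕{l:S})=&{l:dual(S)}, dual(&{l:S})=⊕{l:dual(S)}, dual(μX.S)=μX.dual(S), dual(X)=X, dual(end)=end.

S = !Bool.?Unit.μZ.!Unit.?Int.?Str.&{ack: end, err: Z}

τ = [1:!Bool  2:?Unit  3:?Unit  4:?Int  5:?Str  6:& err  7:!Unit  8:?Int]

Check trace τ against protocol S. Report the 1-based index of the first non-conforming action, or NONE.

3

step 1: !Bool  ok  cont: ?Unit.μZ.…
step 2: ?Unit  ok  cont: μZ.…
step 3: got ?Unit, protocol expects !Unit  ✗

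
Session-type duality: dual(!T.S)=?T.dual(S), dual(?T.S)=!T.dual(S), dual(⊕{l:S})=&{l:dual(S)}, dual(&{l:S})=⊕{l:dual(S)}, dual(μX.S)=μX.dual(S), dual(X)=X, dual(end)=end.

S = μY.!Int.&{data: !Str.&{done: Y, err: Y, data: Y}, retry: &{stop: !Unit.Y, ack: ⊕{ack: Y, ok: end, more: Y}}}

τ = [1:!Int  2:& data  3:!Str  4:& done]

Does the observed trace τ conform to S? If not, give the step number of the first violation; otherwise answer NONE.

NONE

[1] !Int  ok  now at &{data: !Str.&{done: μY.…, err: μY.…, data: μY.…}, retry: &{stop: !Unit.μY.…, ack: ⊕{ack: μY.…, ok: end, more: μY.…}}}
[2] & data  ok  now at !Str.&{done: μY.…, err: μY.…, data: μY.…}
[3] !Str  ok  now at &{done: μY.…, err: μY.…, data: μY.…}
[4] & done  ok  now at μY.…
trace exhausted — no violation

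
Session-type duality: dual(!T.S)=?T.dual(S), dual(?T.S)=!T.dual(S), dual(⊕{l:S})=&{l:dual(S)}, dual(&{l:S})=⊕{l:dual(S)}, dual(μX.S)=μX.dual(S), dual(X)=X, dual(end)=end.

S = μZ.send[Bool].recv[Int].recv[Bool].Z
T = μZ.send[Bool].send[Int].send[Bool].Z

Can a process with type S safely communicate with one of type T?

μZ | μZ  ok (μ self-dual)
  send[Bool] | send[Bool]  ✗ same direction on both sides — not dual

NO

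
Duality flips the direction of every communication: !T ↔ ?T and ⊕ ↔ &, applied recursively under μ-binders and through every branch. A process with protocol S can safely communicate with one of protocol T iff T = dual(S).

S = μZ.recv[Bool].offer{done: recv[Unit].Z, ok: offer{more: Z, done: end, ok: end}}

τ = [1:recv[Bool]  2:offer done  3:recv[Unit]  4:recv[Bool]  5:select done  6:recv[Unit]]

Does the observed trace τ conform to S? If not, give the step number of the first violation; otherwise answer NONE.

5

@1 recv[Bool]  ✓  residual = offer{done: recv[Unit].μZ.…, ok: offer{more: μZ.…, done: end, ok: end}}
@2 offer done  ✓  residual = recv[Unit].μZ.…
@3 recv[Unit]  ✓  residual = μZ.…
@4 recv[Bool]  ✓  residual = offer{done: recv[Unit].μZ.…, ok: offer{more: μZ.…, done: end, ok: end}}
@5 got select done, protocol expects offer done or offer ok  ✗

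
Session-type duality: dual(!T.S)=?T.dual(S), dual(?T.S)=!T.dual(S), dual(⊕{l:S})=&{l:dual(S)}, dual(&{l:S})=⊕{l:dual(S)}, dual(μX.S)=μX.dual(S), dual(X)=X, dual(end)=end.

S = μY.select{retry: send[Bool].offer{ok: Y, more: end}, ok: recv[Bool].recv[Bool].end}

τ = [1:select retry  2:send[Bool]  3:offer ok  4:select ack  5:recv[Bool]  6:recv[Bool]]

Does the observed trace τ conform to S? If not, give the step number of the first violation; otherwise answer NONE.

4

[1] select retry  ok  residual = send[Bool].offer{ok: μY.…, more: end}
[2] send[Bool]  ok  residual = offer{ok: μY.…, more: end}
[3] offer ok  ok  residual = μY.…
[4] got select ack, protocol expects select retry or select ok  ✗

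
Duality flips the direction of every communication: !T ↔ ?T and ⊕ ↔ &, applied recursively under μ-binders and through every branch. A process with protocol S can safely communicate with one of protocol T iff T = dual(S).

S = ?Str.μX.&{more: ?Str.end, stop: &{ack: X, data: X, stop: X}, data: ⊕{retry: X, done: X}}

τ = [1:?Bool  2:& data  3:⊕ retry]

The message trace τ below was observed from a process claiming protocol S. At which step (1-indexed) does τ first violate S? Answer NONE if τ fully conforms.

1

@1 got ?Bool, protocol expects ?Str  ✗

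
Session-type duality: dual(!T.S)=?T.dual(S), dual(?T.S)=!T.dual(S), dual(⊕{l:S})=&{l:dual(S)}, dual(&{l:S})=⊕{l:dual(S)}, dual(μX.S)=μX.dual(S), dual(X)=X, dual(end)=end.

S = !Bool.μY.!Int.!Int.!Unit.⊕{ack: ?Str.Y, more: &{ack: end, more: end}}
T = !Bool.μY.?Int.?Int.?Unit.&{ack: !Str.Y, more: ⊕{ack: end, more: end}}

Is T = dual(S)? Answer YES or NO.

NO

!Bool | !Bool  ✗ same direction on both sides — not dual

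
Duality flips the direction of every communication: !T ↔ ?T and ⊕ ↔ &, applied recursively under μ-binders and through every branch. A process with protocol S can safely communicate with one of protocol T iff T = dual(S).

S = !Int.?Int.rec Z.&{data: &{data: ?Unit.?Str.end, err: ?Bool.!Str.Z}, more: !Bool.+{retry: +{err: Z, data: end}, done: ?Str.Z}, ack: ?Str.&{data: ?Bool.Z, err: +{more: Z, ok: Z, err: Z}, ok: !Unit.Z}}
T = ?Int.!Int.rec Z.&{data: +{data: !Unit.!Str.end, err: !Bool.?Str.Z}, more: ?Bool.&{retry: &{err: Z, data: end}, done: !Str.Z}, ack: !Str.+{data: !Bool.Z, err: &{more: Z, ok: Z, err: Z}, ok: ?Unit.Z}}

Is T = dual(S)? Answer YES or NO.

!Int | ?Int  ok
  ?Int | !Int  ok
    rec Z | rec Z  ok (binder kept)
      &{data,more,ack} | &{data,more,ack}  ✗ choice polarity not flipped — not dual

NO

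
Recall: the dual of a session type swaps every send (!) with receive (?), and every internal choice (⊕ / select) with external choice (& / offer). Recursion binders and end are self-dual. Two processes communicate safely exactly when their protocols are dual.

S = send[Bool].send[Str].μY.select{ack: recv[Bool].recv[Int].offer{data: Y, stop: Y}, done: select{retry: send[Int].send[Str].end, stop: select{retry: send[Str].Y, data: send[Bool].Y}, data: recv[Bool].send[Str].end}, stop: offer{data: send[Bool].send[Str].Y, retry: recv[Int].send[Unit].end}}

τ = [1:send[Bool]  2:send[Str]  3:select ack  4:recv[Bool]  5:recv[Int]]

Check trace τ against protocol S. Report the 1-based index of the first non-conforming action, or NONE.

NONE

step 1: send[Bool]  match  now at send[Str].μY.…
step 2: send[Str]  match  now at μY.…
step 3: select ack  match  now at recv[Bool].recv[Int].offer{data: μY.…, stop: μY.…}
step 4: recv[Bool]  match  now at recv[Int].offer{data: μY.…, stop: μY.…}
step 5: recv[Int]  match  now at offer{data: μY.…, stop: μY.…}
τ conforms to S (length 5)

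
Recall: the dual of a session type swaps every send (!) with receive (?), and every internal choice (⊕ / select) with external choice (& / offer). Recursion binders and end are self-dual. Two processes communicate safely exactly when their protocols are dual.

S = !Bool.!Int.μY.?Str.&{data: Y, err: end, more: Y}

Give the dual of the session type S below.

?Bool.?Int.μY.!Str.⊕{data: Y, err: end, more: Y}

!Bool ↦ ?Bool
  !Int ↦ ?Int
    μY ↦ μY  (μ self-dual)
      ?Str ↦ !Str
        &{data,err,more} ↦ ⊕{data,err,more}  (&→⊕)
          case data:
            dual(Y) = Y
          case err:
            dual(end) = end
          case more:
            dual(Y) = Y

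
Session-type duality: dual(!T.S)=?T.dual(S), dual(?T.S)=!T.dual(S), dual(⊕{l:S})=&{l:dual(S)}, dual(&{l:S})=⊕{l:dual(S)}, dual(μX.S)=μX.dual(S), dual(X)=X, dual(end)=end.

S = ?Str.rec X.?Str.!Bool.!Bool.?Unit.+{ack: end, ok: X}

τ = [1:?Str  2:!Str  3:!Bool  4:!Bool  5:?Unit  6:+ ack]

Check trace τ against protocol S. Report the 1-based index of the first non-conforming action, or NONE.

2

[1] ?Str  ok  cont: rec X.…
[2] got !Str, protocol expects ?Str  ✗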